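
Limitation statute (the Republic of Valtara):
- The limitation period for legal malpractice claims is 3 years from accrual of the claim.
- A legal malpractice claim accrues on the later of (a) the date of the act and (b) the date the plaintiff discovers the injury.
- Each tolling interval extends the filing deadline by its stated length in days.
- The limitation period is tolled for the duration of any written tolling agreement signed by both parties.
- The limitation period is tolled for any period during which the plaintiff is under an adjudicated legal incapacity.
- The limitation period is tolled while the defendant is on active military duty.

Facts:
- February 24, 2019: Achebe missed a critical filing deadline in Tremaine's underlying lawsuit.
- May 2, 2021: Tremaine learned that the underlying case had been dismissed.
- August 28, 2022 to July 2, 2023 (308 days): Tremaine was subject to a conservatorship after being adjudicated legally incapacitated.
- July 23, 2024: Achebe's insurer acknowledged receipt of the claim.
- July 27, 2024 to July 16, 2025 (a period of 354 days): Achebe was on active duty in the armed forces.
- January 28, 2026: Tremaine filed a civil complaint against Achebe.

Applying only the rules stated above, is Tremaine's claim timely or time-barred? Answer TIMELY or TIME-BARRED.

TIMELY

Taking the later of the act (February 24, 2019) and discovery (May 2, 2021), the claim accrued on May 2, 2021.
3 years from May 2, 2021 is May 2, 2024.
The plaintiff's legal incapacity from August 28, 2022 to July 2, 2023 tolled the period for 308 days, extending the deadline to March 6, 2025.
The defendant's active military service from July 27, 2024 to July 16, 2025 tolled the period for 354 days, extending the deadline to February 23, 2026.
None of the other events listed affects the running of the period under the stated rules.
Filing on January 28, 2026 beat the February 23, 2026 deadline — the action is timely.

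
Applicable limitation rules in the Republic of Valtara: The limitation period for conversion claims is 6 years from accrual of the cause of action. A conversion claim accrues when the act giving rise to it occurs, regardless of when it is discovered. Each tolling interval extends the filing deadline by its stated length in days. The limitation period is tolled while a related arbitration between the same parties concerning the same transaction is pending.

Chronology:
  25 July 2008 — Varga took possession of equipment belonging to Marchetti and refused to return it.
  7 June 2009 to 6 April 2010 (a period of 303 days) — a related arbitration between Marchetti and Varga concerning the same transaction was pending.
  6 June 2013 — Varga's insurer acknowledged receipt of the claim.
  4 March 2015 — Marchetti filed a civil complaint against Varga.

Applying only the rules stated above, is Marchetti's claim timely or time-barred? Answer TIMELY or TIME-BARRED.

TIMELY

The claim accrued on 25 July 2008, when the wrongful act occurred.
Adding the 6 years base period to 25 July 2008 gives a deadline of 25 July 2014, before any tolling.
The pending related arbitration from 7 June 2009 to 6 April 2010 tolled the period for 303 days, extending the deadline to 24 May 2015.
Nothing else in the chronology tolls or restarts the period.
Filing on 4 March 2015 beat the 24 May 2015 deadline — the action is timely.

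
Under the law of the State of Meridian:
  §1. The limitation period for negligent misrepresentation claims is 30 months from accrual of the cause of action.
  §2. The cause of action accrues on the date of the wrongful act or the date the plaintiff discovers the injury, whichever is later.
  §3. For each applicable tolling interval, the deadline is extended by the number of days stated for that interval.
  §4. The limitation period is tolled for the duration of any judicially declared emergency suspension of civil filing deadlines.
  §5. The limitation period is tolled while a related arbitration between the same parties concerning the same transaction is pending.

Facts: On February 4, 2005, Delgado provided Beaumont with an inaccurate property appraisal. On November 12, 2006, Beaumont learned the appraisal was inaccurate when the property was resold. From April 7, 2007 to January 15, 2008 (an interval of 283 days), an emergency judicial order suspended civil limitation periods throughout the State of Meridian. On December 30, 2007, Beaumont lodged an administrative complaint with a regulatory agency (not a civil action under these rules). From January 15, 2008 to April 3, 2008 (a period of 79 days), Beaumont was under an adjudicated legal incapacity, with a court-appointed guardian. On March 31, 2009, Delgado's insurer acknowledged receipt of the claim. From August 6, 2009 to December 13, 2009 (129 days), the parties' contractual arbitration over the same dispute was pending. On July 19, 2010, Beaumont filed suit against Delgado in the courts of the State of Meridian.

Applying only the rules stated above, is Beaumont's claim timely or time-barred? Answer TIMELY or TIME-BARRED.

TIME-BARRED

The claim accrued on November 12, 2006 — the later of the February 4, 2005 act and the November 12, 2006 discovery.
Adding the 30 months base period to November 12, 2006 gives a deadline of May 12, 2009, before any tolling.
The emergency suspension of filing deadlines from April 7, 2007 to January 15, 2008 tolled the period for 283 days, extending the deadline to February 19, 2010.
The pending related arbitration from August 6, 2009 to December 13, 2009 tolled the period for 129 days, extending the deadline to June 28, 2010.
Although the plaintiff's incapacity ran from January 15, 2008 to April 3, 2008, the stated rules do not make that a tolling event, so it is disregarded.
None of the other events listed affects the running of the period under the stated rules.
The July 19, 2010 filing falls after the June 28, 2010 deadline; the claim is time-barred.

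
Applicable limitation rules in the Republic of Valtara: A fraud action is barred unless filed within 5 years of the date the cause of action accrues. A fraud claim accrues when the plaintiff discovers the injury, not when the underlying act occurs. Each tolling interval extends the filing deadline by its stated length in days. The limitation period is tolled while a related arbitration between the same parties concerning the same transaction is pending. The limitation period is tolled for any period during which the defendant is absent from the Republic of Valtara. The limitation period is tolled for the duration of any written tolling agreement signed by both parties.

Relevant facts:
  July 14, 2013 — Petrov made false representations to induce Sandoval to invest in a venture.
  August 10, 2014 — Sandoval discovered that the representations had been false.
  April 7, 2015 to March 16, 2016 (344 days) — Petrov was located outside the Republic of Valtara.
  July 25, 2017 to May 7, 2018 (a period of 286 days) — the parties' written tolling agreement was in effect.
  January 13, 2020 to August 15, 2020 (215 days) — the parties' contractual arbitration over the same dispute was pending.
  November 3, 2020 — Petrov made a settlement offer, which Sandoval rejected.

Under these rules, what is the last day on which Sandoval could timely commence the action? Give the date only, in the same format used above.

December 2, 2021

Accrual is tied to discovery, so the period began on August 10, 2014 rather than on July 14, 2013 when the act occurred.
5 years from August 10, 2014 is August 10, 2019.
The defendant's absence from the jurisdiction from April 7, 2015 to March 16, 2016 tolled the period for 344 days, extending the deadline to July 19, 2020.
The period was tolled for 286 days by the written tolling agreement (July 25, 2017 to May 7, 2018), pushing the deadline to May 1, 2021.
The pending related arbitration from January 13, 2020 to August 15, 2020 tolled the period for 215 days, extending the deadline to December 2, 2021.
None of the other events listed affects the running of the period under the stated rules.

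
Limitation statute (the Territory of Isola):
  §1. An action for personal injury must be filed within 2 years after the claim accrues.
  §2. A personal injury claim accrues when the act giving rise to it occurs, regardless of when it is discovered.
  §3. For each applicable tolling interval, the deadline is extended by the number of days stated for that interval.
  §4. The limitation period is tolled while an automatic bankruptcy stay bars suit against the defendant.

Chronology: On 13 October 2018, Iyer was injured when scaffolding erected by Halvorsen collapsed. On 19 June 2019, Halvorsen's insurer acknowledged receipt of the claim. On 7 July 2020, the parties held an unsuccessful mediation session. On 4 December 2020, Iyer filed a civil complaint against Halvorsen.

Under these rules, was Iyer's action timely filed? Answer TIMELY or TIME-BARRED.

TIME-BARRED

The claim accrued on 13 October 2018, when the wrongful act occurred.
Adding the 2 years base period to 13 October 2018 gives a deadline of 13 October 2020, before any tolling.
None of the other events listed affects the running of the period under the stated rules.
The 4 December 2020 filing falls after the 13 October 2020 deadline; the claim is time-barred.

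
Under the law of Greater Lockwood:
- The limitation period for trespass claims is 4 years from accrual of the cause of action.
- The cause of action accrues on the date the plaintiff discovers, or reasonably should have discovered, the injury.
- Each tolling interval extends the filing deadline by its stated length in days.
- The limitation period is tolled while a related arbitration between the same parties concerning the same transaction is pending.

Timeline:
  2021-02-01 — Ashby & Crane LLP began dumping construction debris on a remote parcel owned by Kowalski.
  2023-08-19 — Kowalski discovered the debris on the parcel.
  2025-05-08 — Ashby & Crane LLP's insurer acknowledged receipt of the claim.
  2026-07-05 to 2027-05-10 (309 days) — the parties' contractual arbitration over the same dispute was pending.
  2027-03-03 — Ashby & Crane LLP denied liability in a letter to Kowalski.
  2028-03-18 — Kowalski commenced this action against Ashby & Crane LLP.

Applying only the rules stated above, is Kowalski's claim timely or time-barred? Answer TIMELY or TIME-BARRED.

TIMELY

The claim did not accrue until Kowalski discovered the injury on 2023-08-19; the 2021-02-01 act date does not start the clock under the stated rule.
4 years from 2023-08-19 is 2027-08-19.
The pending related arbitration from 2026-07-05 to 2027-05-10 tolled the period for 309 days, extending the deadline to 2028-06-23.
None of the other events listed affects the running of the period under the stated rules.
Filing on 2028-03-18 beat the 2028-06-23 deadline — the action is timely.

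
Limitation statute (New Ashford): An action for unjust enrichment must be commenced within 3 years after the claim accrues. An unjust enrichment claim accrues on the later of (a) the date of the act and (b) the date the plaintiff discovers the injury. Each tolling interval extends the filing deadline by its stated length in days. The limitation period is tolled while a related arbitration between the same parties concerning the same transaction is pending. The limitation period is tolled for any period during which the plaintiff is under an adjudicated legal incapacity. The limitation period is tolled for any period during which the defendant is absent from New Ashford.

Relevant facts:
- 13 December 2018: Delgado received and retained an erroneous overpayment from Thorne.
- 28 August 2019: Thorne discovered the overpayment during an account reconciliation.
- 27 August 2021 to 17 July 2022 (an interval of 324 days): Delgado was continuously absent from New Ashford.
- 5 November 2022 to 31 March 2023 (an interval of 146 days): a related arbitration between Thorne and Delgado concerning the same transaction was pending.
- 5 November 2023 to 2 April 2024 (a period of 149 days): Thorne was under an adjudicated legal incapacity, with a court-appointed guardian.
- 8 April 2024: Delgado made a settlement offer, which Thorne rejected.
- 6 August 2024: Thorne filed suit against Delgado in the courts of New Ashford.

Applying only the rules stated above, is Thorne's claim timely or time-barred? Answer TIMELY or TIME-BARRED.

TIME-BARRED

Taking the later of the act (13 December 2018) and discovery (28 August 2019), the claim accrued on 28 August 2019.
The untolled deadline — 3 years after 28 August 2019 — is 28 August 2022.
Because the defendant's absence from the jurisdiction ran from 27 August 2021 to 17 July 2022, the deadline is extended by 324 days to 18 July 2023.
Because the pending related arbitration ran from 5 November 2022 to 31 March 2023, the deadline is extended by 146 days to 11 December 2023.
The plaintiff's legal incapacity from 5 November 2023 to 2 April 2024 tolled the period for 149 days, extending the deadline to 8 May 2024.
The other events in the timeline have no effect on the limitation period under the stated rules.
Thorne filed on 6 August 2024, after the 8 May 2024 deadline, so the action is time-barred.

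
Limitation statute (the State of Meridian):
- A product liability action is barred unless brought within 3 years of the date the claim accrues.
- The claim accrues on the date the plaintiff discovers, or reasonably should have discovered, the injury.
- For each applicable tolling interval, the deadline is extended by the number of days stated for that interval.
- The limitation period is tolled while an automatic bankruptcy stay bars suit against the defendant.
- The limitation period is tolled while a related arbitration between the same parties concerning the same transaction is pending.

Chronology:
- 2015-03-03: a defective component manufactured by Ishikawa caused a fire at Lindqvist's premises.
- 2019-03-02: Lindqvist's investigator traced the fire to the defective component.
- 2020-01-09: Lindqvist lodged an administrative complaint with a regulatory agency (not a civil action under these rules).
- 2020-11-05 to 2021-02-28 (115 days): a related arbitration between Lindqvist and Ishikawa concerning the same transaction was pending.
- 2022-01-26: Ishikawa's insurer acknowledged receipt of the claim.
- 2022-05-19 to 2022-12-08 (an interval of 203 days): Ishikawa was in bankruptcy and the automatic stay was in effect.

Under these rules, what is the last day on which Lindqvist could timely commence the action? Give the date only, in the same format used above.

The claim did not accrue until Lindqvist discovered the injury on 2019-03-02; the 2015-03-03 act date does not start the clock under the stated rule.
The untolled deadline — 3 years after 2019-03-02 — is 2022-03-02.
The period was tolled for 115 days by the pending related arbitration (2020-11-05 to 2021-02-28), pushing the deadline to 2022-06-25.
Because the automatic bankruptcy stay ran from 2022-05-19 to 2022-12-08, the deadline is extended by 203 days to 2023-01-14.
The other events in the timeline have no effect on the limitation period under the stated rules.

2023-01-14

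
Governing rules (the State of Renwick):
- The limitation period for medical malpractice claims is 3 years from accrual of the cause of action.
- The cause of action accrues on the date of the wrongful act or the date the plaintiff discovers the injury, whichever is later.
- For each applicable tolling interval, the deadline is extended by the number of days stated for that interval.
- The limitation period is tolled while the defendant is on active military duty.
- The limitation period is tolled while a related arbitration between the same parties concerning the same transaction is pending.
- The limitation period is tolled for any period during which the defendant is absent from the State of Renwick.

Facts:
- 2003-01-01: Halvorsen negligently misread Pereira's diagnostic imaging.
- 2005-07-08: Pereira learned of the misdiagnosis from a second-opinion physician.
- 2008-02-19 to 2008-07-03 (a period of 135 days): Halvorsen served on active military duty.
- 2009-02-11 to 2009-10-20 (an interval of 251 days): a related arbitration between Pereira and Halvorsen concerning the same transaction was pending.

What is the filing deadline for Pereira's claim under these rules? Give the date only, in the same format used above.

Because discovery on 2005-07-08 post-dates the 2003-01-01 act, accrual under the later-of rule falls on 2005-07-08.
3 years from 2005-07-08 is 2008-07-08.
The period was tolled for 135 days by the defendant's active military service (2008-02-19 to 2008-07-03), pushing the deadline to 2008-11-20.
By the time the pending related arbitration began on 2009-02-11, the limitation period had already expired on 2008-11-20; that interval cannot revive it.

2008-11-20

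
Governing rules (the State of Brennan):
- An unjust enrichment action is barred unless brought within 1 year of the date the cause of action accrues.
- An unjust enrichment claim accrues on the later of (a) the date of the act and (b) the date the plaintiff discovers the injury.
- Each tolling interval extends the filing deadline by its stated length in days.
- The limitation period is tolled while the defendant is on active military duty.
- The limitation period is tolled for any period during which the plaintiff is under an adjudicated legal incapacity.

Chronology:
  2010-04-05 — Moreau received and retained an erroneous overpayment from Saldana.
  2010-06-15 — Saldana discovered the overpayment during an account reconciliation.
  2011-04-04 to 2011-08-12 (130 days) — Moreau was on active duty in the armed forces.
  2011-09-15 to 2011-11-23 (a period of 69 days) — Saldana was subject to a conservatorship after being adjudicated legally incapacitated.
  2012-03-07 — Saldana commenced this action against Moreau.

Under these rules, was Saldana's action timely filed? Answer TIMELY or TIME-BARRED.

TIME-BARRED

Taking the later of the act (2010-04-05) and discovery (2010-06-15), the claim accrued on 2010-06-15.
Adding the 1 year base period to 2010-06-15 gives a deadline of 2011-06-15, before any tolling.
The defendant's active military service from 2011-04-04 to 2011-08-12 tolled the period for 130 days, extending the deadline to 2011-10-23.
The period was tolled for 69 days by the plaintiff's legal incapacity (2011-09-15 to 2011-11-23), pushing the deadline to 2011-12-31.
Saldana filed on 2012-03-07, after the 2011-12-31 deadline, so the action is time-barred.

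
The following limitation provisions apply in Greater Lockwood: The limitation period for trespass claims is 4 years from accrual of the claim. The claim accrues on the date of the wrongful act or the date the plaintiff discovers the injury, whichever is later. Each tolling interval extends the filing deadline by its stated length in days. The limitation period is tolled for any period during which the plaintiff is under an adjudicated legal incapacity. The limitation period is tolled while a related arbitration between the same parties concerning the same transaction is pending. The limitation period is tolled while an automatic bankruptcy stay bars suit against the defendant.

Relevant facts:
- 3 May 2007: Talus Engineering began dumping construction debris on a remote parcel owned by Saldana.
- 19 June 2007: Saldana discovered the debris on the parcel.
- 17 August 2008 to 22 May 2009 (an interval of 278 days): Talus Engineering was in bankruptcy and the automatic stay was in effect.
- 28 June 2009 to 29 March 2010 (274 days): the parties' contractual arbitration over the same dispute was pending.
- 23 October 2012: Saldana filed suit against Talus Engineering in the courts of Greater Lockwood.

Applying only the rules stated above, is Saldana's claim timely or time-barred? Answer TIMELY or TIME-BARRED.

TIMELY

Taking the later of the act (3 May 2007) and discovery (19 June 2007), the claim accrued on 19 June 2007.
Adding the 4 years base period to 19 June 2007 gives a deadline of 19 June 2011, before any tolling.
Because the automatic bankruptcy stay ran from 17 August 2008 to 22 May 2009, the deadline is extended by 278 days to 23 March 2012.
The pending related arbitration from 28 June 2009 to 29 March 2010 tolled the period for 274 days, extending the deadline to 22 December 2012.
The 23 October 2012 filing precedes the 22 December 2012 deadline; the claim is timely.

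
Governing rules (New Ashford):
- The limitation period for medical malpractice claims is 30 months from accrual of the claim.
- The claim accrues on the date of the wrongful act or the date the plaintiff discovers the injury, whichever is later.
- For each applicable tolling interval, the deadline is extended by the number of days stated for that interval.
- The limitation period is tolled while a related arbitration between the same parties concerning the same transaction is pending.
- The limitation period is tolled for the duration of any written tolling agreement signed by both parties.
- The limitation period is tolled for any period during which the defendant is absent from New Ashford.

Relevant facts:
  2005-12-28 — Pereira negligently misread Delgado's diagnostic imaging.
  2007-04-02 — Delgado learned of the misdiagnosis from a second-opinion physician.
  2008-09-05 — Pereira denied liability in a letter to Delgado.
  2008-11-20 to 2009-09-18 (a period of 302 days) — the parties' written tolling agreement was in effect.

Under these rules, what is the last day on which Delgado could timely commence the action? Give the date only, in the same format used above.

2010-07-31

The claim accrued on 2007-04-02 — the later of the 2005-12-28 act and the 2007-04-02 discovery.
30 months from 2007-04-02 is 2009-10-02.
The period was tolled for 302 days by the written tolling agreement (2008-11-20 to 2009-09-18), pushing the deadline to 2010-07-31.
None of the other events listed affects the running of the period under the stated rules.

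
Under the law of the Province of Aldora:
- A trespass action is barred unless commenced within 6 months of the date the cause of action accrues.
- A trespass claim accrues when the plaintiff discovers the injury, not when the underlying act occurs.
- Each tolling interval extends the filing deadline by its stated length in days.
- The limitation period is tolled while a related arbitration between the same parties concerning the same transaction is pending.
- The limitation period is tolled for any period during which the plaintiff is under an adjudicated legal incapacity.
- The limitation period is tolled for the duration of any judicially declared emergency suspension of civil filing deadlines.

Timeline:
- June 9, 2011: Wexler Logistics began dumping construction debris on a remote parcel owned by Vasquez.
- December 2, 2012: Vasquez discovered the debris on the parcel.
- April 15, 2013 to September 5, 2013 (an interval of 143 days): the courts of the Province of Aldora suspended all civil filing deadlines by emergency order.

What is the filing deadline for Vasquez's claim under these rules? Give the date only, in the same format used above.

October 23, 2013

Accrual is tied to discovery, so the period began on December 2, 2012 rather than on June 9, 2011 when the act occurred.
The untolled deadline — 6 months after December 2, 2012 — is June 2, 2013.
The emergency suspension of filing deadlines from April 15, 2013 to September 5, 2013 tolled the period for 143 days, extending the deadline to October 23, 2013.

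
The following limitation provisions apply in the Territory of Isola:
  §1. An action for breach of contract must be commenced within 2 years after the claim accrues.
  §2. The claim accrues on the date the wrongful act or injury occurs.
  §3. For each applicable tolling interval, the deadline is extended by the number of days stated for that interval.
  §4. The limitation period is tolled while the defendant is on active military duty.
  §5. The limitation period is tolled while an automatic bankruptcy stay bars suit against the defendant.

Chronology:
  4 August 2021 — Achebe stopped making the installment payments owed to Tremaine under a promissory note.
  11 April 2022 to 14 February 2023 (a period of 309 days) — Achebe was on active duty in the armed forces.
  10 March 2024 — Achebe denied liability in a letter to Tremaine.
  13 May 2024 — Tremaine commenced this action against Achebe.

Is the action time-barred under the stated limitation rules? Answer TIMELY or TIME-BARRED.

The limitation period began to run on 4 August 2021.
Adding the 2 years base period to 4 August 2021 gives a deadline of 4 August 2023, before any tolling.
The defendant's active military service from 11 April 2022 to 14 February 2023 tolled the period for 309 days, extending the deadline to 8 June 2024.
Nothing else in the chronology tolls or restarts the period.
Tremaine filed on 13 May 2024, before the 8 June 2024 deadline, so the action is timely.

TIMELY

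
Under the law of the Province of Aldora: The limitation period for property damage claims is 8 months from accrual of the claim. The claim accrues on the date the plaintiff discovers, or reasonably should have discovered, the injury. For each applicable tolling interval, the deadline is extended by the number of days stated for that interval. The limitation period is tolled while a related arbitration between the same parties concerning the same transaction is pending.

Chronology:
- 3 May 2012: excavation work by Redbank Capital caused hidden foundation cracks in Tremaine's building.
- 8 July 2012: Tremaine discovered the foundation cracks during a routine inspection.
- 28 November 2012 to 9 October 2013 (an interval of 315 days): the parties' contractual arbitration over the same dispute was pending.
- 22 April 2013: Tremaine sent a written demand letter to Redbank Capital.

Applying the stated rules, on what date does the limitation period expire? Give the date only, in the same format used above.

Under the discovery rule, the claim accrued on 8 July 2012, when Tremaine discovered the injury — not on the 3 May 2012 date of the underlying act.
Adding the 8 months base period to 8 July 2012 gives a deadline of 8 March 2013, before any tolling.
The pending related arbitration from 28 November 2012 to 9 October 2013 tolled the period for 315 days, extending the deadline to 17 January 2014.
The other events in the timeline have no effect on the limitation period under the stated rules.

17 January 2014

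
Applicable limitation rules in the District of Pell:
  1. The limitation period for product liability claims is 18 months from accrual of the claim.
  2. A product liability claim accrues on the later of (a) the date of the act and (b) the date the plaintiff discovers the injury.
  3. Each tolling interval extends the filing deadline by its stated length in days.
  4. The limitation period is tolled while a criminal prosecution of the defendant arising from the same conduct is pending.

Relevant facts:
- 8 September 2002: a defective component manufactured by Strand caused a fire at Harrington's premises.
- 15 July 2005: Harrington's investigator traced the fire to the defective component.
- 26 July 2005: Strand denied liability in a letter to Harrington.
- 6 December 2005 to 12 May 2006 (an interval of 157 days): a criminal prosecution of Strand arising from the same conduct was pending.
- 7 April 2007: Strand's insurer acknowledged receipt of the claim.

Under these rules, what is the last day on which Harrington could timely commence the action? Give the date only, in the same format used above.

The claim accrued on 15 July 2005 — the later of the 8 September 2002 act and the 15 July 2005 discovery.
The untolled deadline — 18 months after 15 July 2005 — is 15 January 2007.
The period was tolled for 157 days by the pending criminal prosecution (6 December 2005 to 12 May 2006), pushing the deadline to 21 June 2007.
Nothing else in the chronology tolls or restarts the period.

21 June 2007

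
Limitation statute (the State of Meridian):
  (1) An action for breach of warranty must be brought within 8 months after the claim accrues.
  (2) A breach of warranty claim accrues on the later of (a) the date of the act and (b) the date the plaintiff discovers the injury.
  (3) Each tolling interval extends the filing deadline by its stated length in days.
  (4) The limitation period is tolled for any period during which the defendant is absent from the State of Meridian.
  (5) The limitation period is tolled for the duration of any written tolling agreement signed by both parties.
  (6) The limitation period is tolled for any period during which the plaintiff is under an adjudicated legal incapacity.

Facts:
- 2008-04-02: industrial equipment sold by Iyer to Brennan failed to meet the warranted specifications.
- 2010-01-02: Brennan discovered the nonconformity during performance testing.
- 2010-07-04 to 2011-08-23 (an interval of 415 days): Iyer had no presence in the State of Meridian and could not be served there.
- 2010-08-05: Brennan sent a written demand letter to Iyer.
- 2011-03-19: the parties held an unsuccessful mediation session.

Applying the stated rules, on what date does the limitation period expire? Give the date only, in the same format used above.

Because discovery on 2010-01-02 post-dates the 2008-04-02 act, accrual under the later-of rule falls on 2010-01-02.
The untolled deadline — 8 months after 2010-01-02 — is 2010-09-02.
The period was tolled for 415 days by the defendant's absence from the jurisdiction (2010-07-04 to 2011-08-23), pushing the deadline to 2011-10-22.
Nothing else in the chronology tolls or restarts the period.

2011-10-22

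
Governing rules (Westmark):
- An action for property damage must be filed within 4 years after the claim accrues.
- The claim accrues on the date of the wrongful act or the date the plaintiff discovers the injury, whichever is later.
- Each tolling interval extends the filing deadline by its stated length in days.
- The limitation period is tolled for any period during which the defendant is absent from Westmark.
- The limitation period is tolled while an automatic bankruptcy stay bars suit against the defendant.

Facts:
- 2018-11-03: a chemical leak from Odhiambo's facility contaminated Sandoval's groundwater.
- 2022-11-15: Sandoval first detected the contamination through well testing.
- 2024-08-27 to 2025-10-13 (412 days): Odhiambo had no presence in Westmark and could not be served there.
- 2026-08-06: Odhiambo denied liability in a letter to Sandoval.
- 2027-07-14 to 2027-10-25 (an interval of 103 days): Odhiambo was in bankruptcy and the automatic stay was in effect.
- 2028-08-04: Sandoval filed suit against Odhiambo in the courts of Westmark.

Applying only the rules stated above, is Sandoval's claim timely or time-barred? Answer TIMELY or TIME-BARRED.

TIME-BARRED

Taking the later of the act (2018-11-03) and discovery (2022-11-15), the claim accrued on 2022-11-15.
The untolled deadline — 4 years after 2022-11-15 — is 2026-11-15.
The defendant's absence from the jurisdiction from 2024-08-27 to 2025-10-13 tolled the period for 412 days, extending the deadline to 2028-01-01.
The period was tolled for 103 days by the automatic bankruptcy stay (2027-07-14 to 2027-10-25), pushing the deadline to 2028-04-13.
Nothing else in the chronology tolls or restarts the period.
The 2028-08-04 filing falls after the 2028-04-13 deadline; the claim is time-barred.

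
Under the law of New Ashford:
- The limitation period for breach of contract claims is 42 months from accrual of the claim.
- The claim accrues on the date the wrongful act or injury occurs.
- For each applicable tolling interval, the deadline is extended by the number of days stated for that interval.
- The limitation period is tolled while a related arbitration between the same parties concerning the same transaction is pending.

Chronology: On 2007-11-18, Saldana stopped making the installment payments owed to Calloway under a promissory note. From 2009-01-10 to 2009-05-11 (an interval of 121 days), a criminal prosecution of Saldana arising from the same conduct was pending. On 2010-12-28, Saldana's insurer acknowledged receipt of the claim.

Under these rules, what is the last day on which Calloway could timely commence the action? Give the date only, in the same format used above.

The claim accrued on 2007-11-18, when the wrongful act occurred.
The untolled deadline — 42 months after 2007-11-18 — is 2011-05-18.
The pending criminal prosecution from 2009-01-10 to 2009-05-11 does not toll the period, because no stated rule makes a criminal prosecution a tolling event.
None of the other events listed affects the running of the period under the stated rules.

2011-05-18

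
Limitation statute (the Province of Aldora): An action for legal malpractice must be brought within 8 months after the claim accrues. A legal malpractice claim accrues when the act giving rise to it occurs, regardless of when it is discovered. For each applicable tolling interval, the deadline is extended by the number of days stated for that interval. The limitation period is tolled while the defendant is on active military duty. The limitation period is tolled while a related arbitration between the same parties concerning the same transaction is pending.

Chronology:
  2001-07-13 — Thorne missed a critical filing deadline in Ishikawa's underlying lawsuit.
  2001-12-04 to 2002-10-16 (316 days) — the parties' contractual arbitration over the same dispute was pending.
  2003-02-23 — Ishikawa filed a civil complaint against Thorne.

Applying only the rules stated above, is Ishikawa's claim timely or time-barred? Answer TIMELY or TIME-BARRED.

TIME-BARRED

The claim accrued on 2001-07-13, when the wrongful act occurred.
The untolled deadline — 8 months after 2001-07-13 — is 2002-03-13.
The pending related arbitration from 2001-12-04 to 2002-10-16 tolled the period for 316 days, extending the deadline to 2003-01-23.
Ishikawa filed on 2003-02-23, after the 2003-01-23 deadline, so the action is time-barred.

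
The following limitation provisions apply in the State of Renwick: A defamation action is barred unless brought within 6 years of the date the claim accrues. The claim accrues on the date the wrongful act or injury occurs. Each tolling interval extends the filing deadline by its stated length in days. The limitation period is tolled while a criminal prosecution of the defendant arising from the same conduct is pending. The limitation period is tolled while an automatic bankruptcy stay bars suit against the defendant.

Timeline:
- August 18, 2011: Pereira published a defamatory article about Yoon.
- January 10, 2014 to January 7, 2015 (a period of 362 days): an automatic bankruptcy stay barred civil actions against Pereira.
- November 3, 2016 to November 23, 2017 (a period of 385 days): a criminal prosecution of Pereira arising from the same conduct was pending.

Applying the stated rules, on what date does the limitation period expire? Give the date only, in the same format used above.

September 4, 2019

The claim accrued on August 18, 2011, when the wrongful act occurred.
The untolled deadline — 6 years after August 18, 2011 — is August 18, 2017.
Because the automatic bankruptcy stay ran from January 10, 2014 to January 7, 2015, the deadline is extended by 362 days to August 15, 2018.
Because the pending criminal prosecution ran from November 3, 2016 to November 23, 2017, the deadline is extended by 385 days to September 4, 2019.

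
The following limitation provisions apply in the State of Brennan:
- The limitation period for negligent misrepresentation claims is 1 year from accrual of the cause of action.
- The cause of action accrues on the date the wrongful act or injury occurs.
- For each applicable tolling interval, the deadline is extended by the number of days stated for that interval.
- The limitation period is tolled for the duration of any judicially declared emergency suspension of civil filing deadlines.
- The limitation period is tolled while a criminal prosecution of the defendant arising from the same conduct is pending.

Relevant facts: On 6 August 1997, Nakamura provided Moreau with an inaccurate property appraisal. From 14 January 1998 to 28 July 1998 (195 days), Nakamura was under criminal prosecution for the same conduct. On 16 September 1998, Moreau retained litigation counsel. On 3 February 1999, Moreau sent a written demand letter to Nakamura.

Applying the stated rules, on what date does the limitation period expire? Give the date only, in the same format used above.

The cause of action accrued on 6 August 1997, the date of the act.
1 year from 6 August 1997 is 6 August 1998.
The period was tolled for 195 days by the pending criminal prosecution (14 January 1998 to 28 July 1998), pushing the deadline to 17 February 1999.
Nothing else in the chronology tolls or restarts the period.

17 February 1999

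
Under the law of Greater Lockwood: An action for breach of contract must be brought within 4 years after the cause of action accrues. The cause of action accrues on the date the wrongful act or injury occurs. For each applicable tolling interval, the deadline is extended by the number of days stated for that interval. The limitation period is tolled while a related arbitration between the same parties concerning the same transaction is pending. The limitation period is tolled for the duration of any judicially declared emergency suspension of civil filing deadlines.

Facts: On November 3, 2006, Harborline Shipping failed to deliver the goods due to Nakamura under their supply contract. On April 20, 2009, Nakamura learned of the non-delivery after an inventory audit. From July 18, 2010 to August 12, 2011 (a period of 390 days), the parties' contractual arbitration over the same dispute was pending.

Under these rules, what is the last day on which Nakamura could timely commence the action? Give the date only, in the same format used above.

November 28, 2011

The claim accrued on November 3, 2006, when the wrongful act occurred; under the stated occurrence rule the April 20, 2009 discovery does not delay accrual.
Adding the 4 years base period to November 3, 2006 gives a deadline of November 3, 2010, before any tolling.
The pending related arbitration from July 18, 2010 to August 12, 2011 tolled the period for 390 days, extending the deadline to November 28, 2011.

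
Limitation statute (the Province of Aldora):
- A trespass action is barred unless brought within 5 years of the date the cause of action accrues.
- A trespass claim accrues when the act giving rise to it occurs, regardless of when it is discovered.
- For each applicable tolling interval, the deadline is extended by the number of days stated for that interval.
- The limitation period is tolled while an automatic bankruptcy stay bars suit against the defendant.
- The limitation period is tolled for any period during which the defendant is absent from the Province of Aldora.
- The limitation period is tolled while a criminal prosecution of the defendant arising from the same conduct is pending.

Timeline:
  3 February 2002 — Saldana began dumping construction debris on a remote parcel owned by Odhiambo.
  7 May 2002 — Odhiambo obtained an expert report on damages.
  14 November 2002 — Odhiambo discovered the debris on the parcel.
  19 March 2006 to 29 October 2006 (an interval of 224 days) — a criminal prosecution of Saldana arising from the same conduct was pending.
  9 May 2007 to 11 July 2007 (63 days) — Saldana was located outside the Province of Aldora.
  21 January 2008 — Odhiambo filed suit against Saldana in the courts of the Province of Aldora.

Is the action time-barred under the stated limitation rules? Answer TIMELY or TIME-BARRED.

TIME-BARRED

The claim accrued on 3 February 2002, when the wrongful act occurred; under the stated occurrence rule the 14 November 2002 discovery does not delay accrual.
5 years from 3 February 2002 is 3 February 2007.
The period was tolled for 224 days by the pending criminal prosecution (19 March 2006 to 29 October 2006), pushing the deadline to 15 September 2007.
The defendant's absence from the jurisdiction from 9 May 2007 to 11 July 2007 tolled the period for 63 days, extending the deadline to 17 November 2007.
The other events in the timeline have no effect on the limitation period under the stated rules.
The 21 January 2008 filing falls after the 17 November 2007 deadline; the claim is time-barred.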